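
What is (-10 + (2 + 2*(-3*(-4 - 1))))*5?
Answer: 110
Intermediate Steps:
(-10 + (2 + 2*(-3*(-4 - 1))))*5 = (-10 + (2 + 2*(-3*(-5))))*5 = (-10 + (2 + 2*15))*5 = (-10 + (2 + 30))*5 = (-10 + 32)*5 = 22*5 = 110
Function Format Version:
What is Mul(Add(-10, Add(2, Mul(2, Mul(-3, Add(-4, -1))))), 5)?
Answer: 110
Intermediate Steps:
Mul(Add(-10, Add(2, Mul(2, Mul(-3, Add(-4, -1))))), 5) = Mul(Add(-10, Add(2, Mul(2, Mul(-3, -5)))), 5) = Mul(Add(-10, Add(2, Mul(2, 15))), 5) = Mul(Add(-10, Add(2, 30)), 5) = Mul(Add(-10, 32), 5) = Mul(22, 5) = 110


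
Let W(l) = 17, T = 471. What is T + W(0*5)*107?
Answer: 2290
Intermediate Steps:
T + W(0*5)*107 = 471 + 17*107 = 471 + 1819 = 2290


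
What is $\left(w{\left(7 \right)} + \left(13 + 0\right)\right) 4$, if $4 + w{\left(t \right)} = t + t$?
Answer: $92$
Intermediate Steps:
$w{\left(t \right)} = -4 + 2 t$ ($w{\left(t \right)} = -4 + \left(t + t\right) = -4 + 2 t$)
$\left(w{\left(7 \right)} + \left(13 + 0\right)\right) 4 = \left(\left(-4 + 2 \cdot 7\right) + \left(13 + 0\right)\right) 4 = \left(\left(-4 + 14\right) + 13\right) 4 = \left(10 + 13\right) 4 = 23 \cdot 4 = 92$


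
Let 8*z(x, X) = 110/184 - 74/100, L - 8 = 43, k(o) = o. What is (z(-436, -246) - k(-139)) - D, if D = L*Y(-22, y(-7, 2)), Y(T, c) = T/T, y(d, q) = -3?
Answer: 1618873/18400 ≈ 87.982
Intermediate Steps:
Y(T, c) = 1
L = 51 (L = 8 + 43 = 51)
z(x, X) = -327/18400 (z(x, X) = (110/184 - 74/100)/8 = (110*(1/184) - 74*1/100)/8 = (55/92 - 37/50)/8 = (⅛)*(-327/2300) = -327/18400)
D = 51 (D = 51*1 = 51)
(z(-436, -246) - k(-139)) - D = (-327/18400 - 1*(-139)) - 1*51 = (-327/18400 + 139) - 51 = 2557273/18400 - 51 = 1618873/18400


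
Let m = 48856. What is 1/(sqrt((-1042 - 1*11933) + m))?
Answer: sqrt(35881)/35881 ≈ 0.0052792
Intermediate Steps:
1/(sqrt((-1042 - 1*11933) + m)) = 1/(sqrt((-1042 - 1*11933) + 48856)) = 1/(sqrt((-1042 - 11933) + 48856)) = 1/(sqrt(-12975 + 48856)) = 1/(sqrt(35881)) = sqrt(35881)/35881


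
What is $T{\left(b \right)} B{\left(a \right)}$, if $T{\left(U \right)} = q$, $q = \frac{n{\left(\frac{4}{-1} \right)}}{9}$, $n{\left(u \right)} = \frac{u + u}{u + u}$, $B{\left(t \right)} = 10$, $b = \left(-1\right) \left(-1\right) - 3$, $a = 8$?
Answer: $\frac{10}{9} \approx 1.1111$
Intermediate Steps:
$b = -2$ ($b = 1 - 3 = -2$)
$n{\left(u \right)} = 1$ ($n{\left(u \right)} = \frac{2 u}{2 u} = 2 u \frac{1}{2 u} = 1$)
$q = \frac{1}{9}$ ($q = 1 \cdot \frac{1}{9} = \frac{1}{9} \approx 0.11111$)
$T{\left(U \right)} = \frac{1}{9}$
$T{\left(b \right)} B{\left(a \right)} = \frac{1}{9} \cdot 10 = \frac{10}{9}$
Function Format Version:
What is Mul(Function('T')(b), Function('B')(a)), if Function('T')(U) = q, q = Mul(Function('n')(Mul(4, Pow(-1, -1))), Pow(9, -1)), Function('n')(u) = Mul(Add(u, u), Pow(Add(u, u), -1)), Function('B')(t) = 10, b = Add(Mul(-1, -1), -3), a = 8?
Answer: Rational(10, 9) ≈ 1.1111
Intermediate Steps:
b = -2 (b = Add(1, -3) = -2)
Function('n')(u) = 1 (Function('n')(u) = Mul(Mul(2, u), Pow(Mul(2, u), -1)) = Mul(Mul(2, u), Mul(Rational(1, 2), Pow(u, -1))) = 1)
q = Rational(1, 9) (q = Mul(1, Pow(9, -1)) = Mul(1, Rational(1, 9)) = Rational(1, 9) ≈ 0.11111)
Function('T')(U) = Rational(1, 9)
Mul(Function('T')(b), Function('B')(a)) = Mul(Rational(1, 9), 10) = Rational(10, 9)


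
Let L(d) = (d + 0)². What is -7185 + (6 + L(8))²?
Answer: -2285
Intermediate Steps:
L(d) = d²
-7185 + (6 + L(8))² = -7185 + (6 + 8²)² = -7185 + (6 + 64)² = -7185 + 70² = -7185 + 4900 = -2285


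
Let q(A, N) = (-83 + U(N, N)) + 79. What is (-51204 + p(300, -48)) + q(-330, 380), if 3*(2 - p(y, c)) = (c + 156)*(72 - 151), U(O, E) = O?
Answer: -47982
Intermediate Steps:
p(y, c) = 4110 + 79*c/3 (p(y, c) = 2 - (c + 156)*(72 - 151)/3 = 2 - (156 + c)*(-79)/3 = 2 - (-12324 - 79*c)/3 = 2 + (4108 + 79*c/3) = 4110 + 79*c/3)
q(A, N) = -4 + N (q(A, N) = (-83 + N) + 79 = -4 + N)
(-51204 + p(300, -48)) + q(-330, 380) = (-51204 + (4110 + (79/3)*(-48))) + (-4 + 380) = (-51204 + (4110 - 1264)) + 376 = (-51204 + 2846) + 376 = -48358 + 376 = -47982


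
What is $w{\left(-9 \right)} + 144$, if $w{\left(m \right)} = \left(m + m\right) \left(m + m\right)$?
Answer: $468$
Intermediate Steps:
$w{\left(m \right)} = 4 m^{2}$ ($w{\left(m \right)} = 2 m 2 m = 4 m^{2}$)
$w{\left(-9 \right)} + 144 = 4 \left(-9\right)^{2} + 144 = 4 \cdot 81 + 144 = 324 + 144 = 468$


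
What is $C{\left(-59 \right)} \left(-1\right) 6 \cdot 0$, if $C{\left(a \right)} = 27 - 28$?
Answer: $0$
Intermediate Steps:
$C{\left(a \right)} = -1$
$C{\left(-59 \right)} \left(-1\right) 6 \cdot 0 = - \left(-1\right) 6 \cdot 0 = - \left(-6\right) 0 = \left(-1\right) 0 = 0$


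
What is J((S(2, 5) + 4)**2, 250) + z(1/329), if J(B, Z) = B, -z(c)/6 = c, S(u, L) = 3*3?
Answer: 55595/329 ≈ 168.98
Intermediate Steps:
S(u, L) = 9
z(c) = -6*c
J((S(2, 5) + 4)**2, 250) + z(1/329) = (9 + 4)**2 - 6/329 = 13**2 - 6*1/329 = 169 - 6/329 = 55595/329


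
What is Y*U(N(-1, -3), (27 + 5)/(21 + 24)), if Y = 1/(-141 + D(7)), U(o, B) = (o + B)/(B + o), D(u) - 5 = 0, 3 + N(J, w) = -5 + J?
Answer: -1/136 ≈ -0.0073529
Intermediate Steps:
N(J, w) = -8 + J (N(J, w) = -3 + (-5 + J) = -8 + J)
D(u) = 5 (D(u) = 5 + 0 = 5)
U(o, B) = 1 (U(o, B) = (B + o)/(B + o) = 1)
Y = -1/136 (Y = 1/(-141 + 5) = 1/(-136) = -1/136 ≈ -0.0073529)
Y*U(N(-1, -3), (27 + 5)/(21 + 24)) = -1/136*1 = -1/136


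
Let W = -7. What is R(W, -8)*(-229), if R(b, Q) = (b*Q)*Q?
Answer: 102592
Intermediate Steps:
R(b, Q) = b*Q² (R(b, Q) = (Q*b)*Q = b*Q²)
R(W, -8)*(-229) = -7*(-8)²*(-229) = -7*64*(-229) = -448*(-229) = 102592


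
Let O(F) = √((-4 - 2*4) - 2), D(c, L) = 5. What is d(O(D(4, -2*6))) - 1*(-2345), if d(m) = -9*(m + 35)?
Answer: 2030 - 9*I*√14 ≈ 2030.0 - 33.675*I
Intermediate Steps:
O(F) = I*√14 (O(F) = √((-4 - 8) - 2) = √(-12 - 2) = √(-14) = I*√14)
d(m) = -315 - 9*m (d(m) = -9*(35 + m) = -315 - 9*m)
d(O(D(4, -2*6))) - 1*(-2345) = (-315 - 9*I*√14) - 1*(-2345) = (-315 - 9*I*√14) + 2345 = 2030 - 9*I*√14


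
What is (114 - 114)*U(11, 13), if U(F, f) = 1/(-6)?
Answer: 0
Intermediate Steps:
U(F, f) = -⅙
(114 - 114)*U(11, 13) = (114 - 114)*(-⅙) = 0*(-⅙) = 0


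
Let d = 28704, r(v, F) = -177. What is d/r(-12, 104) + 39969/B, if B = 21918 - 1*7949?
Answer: -131297221/824171 ≈ -159.31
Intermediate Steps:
B = 13969 (B = 21918 - 7949 = 13969)
d/r(-12, 104) + 39969/B = 28704/(-177) + 39969/13969 = 28704*(-1/177) + 39969*(1/13969) = -9568/59 + 39969/13969 = -131297221/824171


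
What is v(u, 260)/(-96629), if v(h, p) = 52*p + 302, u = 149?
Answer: -13822/96629 ≈ -0.14304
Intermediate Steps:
v(h, p) = 302 + 52*p
v(u, 260)/(-96629) = (302 + 52*260)/(-96629) = (302 + 13520)*(-1/96629) = 13822*(-1/96629) = -13822/96629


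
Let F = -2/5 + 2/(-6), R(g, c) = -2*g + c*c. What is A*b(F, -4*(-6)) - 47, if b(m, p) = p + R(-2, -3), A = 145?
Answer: 5318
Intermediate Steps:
R(g, c) = c**2 - 2*g (R(g, c) = -2*g + c**2 = c**2 - 2*g)
F = -11/15 (F = -2*1/5 + 2*(-1/6) = -2/5 - 1/3 = -11/15 ≈ -0.73333)
b(m, p) = 13 + p (b(m, p) = p + ((-3)**2 - 2*(-2)) = p + (9 + 4) = p + 13 = 13 + p)
A*b(F, -4*(-6)) - 47 = 145*(13 - 4*(-6)) - 47 = 145*(13 + 24) - 47 = 145*37 - 47 = 5365 - 47 = 5318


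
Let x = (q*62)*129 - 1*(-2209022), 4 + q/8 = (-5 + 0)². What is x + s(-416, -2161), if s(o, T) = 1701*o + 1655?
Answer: 2846725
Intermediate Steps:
s(o, T) = 1655 + 1701*o
q = 168 (q = -32 + 8*(-5 + 0)² = -32 + 8*(-5)² = -32 + 8*25 = -32 + 200 = 168)
x = 3552686 (x = (168*62)*129 - 1*(-2209022) = 10416*129 + 2209022 = 1343664 + 2209022 = 3552686)
x + s(-416, -2161) = 3552686 + (1655 + 1701*(-416)) = 3552686 + (1655 - 707616) = 3552686 - 705961 = 2846725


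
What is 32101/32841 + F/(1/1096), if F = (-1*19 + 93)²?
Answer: 197101730437/32841 ≈ 6.0017e+6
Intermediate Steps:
F = 5476 (F = (-19 + 93)² = 74² = 5476)
32101/32841 + F/(1/1096) = 32101/32841 + 5476/(1/1096) = 32101*(1/32841) + 5476/(1/1096) = 32101/32841 + 5476*1096 = 32101/32841 + 6001696 = 197101730437/32841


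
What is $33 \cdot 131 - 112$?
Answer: $4211$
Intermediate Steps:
$33 \cdot 131 - 112 = 4323 - 112 = 4211$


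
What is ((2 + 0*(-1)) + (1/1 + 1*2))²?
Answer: 25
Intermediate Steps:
((2 + 0*(-1)) + (1/1 + 1*2))² = ((2 + 0) + (1 + 2))² = (2 + 3)² = 5² = 25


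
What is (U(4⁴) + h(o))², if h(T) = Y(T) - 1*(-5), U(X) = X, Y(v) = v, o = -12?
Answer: 62001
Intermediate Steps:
h(T) = 5 + T (h(T) = T - 1*(-5) = T + 5 = 5 + T)
(U(4⁴) + h(o))² = (4⁴ + (5 - 12))² = (256 - 7)² = 249² = 62001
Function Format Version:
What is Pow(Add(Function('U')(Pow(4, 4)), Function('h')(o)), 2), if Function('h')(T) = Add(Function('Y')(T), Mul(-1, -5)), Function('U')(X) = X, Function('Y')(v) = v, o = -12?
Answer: 62001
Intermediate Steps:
Function('h')(T) = Add(5, T) (Function('h')(T) = Add(T, Mul(-1, -5)) = Add(T, 5) = Add(5, T))
Pow(Add(Function('U')(Pow(4, 4)), Function('h')(o)), 2) = Pow(Add(Pow(4, 4), Add(5, -12)), 2) = Pow(Add(256, -7), 2) = Pow(249, 2) = 62001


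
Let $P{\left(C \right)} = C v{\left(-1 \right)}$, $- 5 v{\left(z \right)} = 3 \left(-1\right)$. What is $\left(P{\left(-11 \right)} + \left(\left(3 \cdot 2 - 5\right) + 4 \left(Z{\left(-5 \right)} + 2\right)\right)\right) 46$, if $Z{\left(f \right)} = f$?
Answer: $- \frac{4048}{5} \approx -809.6$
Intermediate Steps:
$v{\left(z \right)} = \frac{3}{5}$ ($v{\left(z \right)} = - \frac{3 \left(-1\right)}{5} = \left(- \frac{1}{5}\right) \left(-3\right) = \frac{3}{5}$)
$P{\left(C \right)} = \frac{3 C}{5}$ ($P{\left(C \right)} = C \frac{3}{5} = \frac{3 C}{5}$)
$\left(P{\left(-11 \right)} + \left(\left(3 \cdot 2 - 5\right) + 4 \left(Z{\left(-5 \right)} + 2\right)\right)\right) 46 = \left(\frac{3}{5} \left(-11\right) + \left(\left(3 \cdot 2 - 5\right) + 4 \left(-5 + 2\right)\right)\right) 46 = \left(- \frac{33}{5} + \left(\left(6 - 5\right) + 4 \left(-3\right)\right)\right) 46 = \left(- \frac{33}{5} + \left(1 - 12\right)\right) 46 = \left(- \frac{33}{5} - 11\right) 46 = \left(- \frac{88}{5}\right) 46 = - \frac{4048}{5}$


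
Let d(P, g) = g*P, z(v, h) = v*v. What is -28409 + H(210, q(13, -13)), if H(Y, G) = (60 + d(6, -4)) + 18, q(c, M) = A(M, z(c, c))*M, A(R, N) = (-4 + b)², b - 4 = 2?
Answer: -28355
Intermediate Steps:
b = 6 (b = 4 + 2 = 6)
z(v, h) = v²
A(R, N) = 4 (A(R, N) = (-4 + 6)² = 2² = 4)
d(P, g) = P*g
q(c, M) = 4*M
H(Y, G) = 54 (H(Y, G) = (60 + 6*(-4)) + 18 = (60 - 24) + 18 = 36 + 18 = 54)
-28409 + H(210, q(13, -13)) = -28409 + 54 = -28355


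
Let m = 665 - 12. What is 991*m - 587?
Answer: 646536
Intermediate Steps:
m = 653
991*m - 587 = 991*653 - 587 = 647123 - 587 = 646536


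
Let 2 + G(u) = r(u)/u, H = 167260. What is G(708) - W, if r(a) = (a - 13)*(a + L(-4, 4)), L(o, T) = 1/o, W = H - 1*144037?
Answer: -63805655/2832 ≈ -22530.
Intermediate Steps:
W = 23223 (W = 167260 - 1*144037 = 167260 - 144037 = 23223)
r(a) = (-13 + a)*(-¼ + a) (r(a) = (a - 13)*(a + 1/(-4)) = (-13 + a)*(a - ¼) = (-13 + a)*(-¼ + a))
G(u) = -2 + (13/4 + u² - 53*u/4)/u
G(708) - W = (-61/4 + 708 + (13/4)/708) - 1*23223 = (-61/4 + 708 + (13/4)*(1/708)) - 23223 = (-61/4 + 708 + 13/2832) - 23223 = 1961881/2832 - 23223 = -63805655/2832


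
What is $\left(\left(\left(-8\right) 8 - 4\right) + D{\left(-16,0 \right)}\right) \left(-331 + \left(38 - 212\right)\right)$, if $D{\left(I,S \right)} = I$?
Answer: $42420$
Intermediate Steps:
$\left(\left(\left(-8\right) 8 - 4\right) + D{\left(-16,0 \right)}\right) \left(-331 + \left(38 - 212\right)\right) = \left(\left(\left(-8\right) 8 - 4\right) - 16\right) \left(-331 + \left(38 - 212\right)\right) = \left(\left(-64 - 4\right) - 16\right) \left(-331 - 174\right) = \left(-68 - 16\right) \left(-505\right) = \left(-84\right) \left(-505\right) = 42420$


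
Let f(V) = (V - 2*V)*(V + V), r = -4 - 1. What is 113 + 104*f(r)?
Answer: -5087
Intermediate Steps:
r = -5
f(V) = -2*V**2 (f(V) = (-V)*(2*V) = -2*V**2)
113 + 104*f(r) = 113 + 104*(-2*(-5)**2) = 113 + 104*(-2*25) = 113 + 104*(-50) = 113 - 5200 = -5087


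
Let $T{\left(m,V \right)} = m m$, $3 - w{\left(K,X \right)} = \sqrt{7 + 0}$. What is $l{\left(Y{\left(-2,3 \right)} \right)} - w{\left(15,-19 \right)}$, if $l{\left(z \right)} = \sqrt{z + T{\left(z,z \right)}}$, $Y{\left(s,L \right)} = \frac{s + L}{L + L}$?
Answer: $-3 + \frac{7 \sqrt{7}}{6} \approx 0.08671$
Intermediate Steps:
$w{\left(K,X \right)} = 3 - \sqrt{7}$ ($w{\left(K,X \right)} = 3 - \sqrt{7 + 0} = 3 - \sqrt{7}$)
$T{\left(m,V \right)} = m^{2}$
$Y{\left(s,L \right)} = \frac{L + s}{2 L}$
$l{\left(z \right)} = \sqrt{z + z^{2}}$
$l{\left(Y{\left(-2,3 \right)} \right)} - w{\left(15,-19 \right)} = \sqrt{\frac{3 - 2}{2 \cdot 3} \left(1 + \frac{3 - 2}{2 \cdot 3}\right)} - \left(3 - \sqrt{7}\right) = \sqrt{\frac{1}{2} \cdot \frac{1}{3} \cdot 1 \left(1 + \frac{1}{2} \cdot \frac{1}{3} \cdot 1\right)} - \left(3 - \sqrt{7}\right) = \sqrt{\frac{1 + \frac{1}{6}}{6}} - \left(3 - \sqrt{7}\right) = \sqrt{\frac{1}{6} \cdot \frac{7}{6}} - \left(3 - \sqrt{7}\right) = \sqrt{\frac{7}{36}} - \left(3 - \sqrt{7}\right) = \frac{\sqrt{7}}{6} - \left(3 - \sqrt{7}\right) = -3 + \frac{7 \sqrt{7}}{6}$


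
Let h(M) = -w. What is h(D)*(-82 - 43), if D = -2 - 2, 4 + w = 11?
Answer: 875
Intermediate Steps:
w = 7 (w = -4 + 11 = 7)
D = -4
h(M) = -7 (h(M) = -1*7 = -7)
h(D)*(-82 - 43) = -7*(-82 - 43) = -7*(-125) = 875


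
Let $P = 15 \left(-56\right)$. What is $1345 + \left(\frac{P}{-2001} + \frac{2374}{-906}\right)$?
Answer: $\frac{405728206}{302151} \approx 1342.8$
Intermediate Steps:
$P = -840$
$1345 + \left(\frac{P}{-2001} + \frac{2374}{-906}\right) = 1345 + \left(- \frac{840}{-2001} + \frac{2374}{-906}\right) = 1345 + \left(\left(-840\right) \left(- \frac{1}{2001}\right) + 2374 \left(- \frac{1}{906}\right)\right) = 1345 + \left(\frac{280}{667} - \frac{1187}{453}\right) = 1345 - \frac{664889}{302151} = \frac{405728206}{302151}$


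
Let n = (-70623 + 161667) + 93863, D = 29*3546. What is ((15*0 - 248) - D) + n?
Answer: 81825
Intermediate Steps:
D = 102834
n = 184907 (n = 91044 + 93863 = 184907)
((15*0 - 248) - D) + n = ((15*0 - 248) - 1*102834) + 184907 = ((0 - 248) - 102834) + 184907 = (-248 - 102834) + 184907 = -103082 + 184907 = 81825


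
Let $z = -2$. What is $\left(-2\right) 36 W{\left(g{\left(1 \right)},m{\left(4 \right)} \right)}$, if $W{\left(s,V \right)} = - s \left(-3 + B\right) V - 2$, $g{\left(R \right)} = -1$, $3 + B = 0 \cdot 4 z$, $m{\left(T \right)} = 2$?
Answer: $1008$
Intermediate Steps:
$B = -3$ ($B = -3 + 0 \cdot 4 \left(-2\right) = -3 + 0 \left(-2\right) = -3 + 0 = -3$)
$W{\left(s,V \right)} = -2 + 6 V s$ ($W{\left(s,V \right)} = - s \left(-3 - 3\right) V - 2 = - s \left(-6\right) V - 2 = 6 s V - 2 = 6 V s - 2 = -2 + 6 V s$)
$\left(-2\right) 36 W{\left(g{\left(1 \right)},m{\left(4 \right)} \right)} = \left(-2\right) 36 \left(-2 + 6 \cdot 2 \left(-1\right)\right) = - 72 \left(-2 - 12\right) = \left(-72\right) \left(-14\right) = 1008$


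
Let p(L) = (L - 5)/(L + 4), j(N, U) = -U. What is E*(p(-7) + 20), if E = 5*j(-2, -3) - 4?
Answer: 264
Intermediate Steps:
p(L) = (-5 + L)/(4 + L)
E = 11 (E = 5*(-1*(-3)) - 4 = 5*3 - 4 = 15 - 4 = 11)
E*(p(-7) + 20) = 11*((-5 - 7)/(4 - 7) + 20) = 11*(-12/(-3) + 20) = 11*(-⅓*(-12) + 20) = 11*(4 + 20) = 11*24 = 264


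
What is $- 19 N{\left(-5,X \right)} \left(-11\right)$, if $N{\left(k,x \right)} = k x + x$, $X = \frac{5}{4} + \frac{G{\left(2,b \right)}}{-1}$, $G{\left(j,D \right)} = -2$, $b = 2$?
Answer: $-2717$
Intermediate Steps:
$X = \frac{13}{4}$ ($X = \frac{5}{4} - \frac{2}{-1} = 5 \cdot \frac{1}{4} - -2 = \frac{5}{4} + 2 = \frac{13}{4} \approx 3.25$)
$N{\left(k,x \right)} = x + k x$
$- 19 N{\left(-5,X \right)} \left(-11\right) = - 19 \frac{13 \left(1 - 5\right)}{4} \left(-11\right) = - 19 \cdot \frac{13}{4} \left(-4\right) \left(-11\right) = \left(-19\right) \left(-13\right) \left(-11\right) = 247 \left(-11\right) = -2717$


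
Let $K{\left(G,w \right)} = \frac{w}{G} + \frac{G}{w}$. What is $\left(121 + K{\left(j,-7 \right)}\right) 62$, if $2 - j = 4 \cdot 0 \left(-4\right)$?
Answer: $\frac{50871}{7} \approx 7267.3$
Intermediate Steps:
$j = 2$ ($j = 2 - 4 \cdot 0 \left(-4\right) = 2 - 0 \left(-4\right) = 2 - 0 = 2 + 0 = 2$)
$K{\left(G,w \right)} = \frac{G}{w} + \frac{w}{G}$
$\left(121 + K{\left(j,-7 \right)}\right) 62 = \left(121 + \left(\frac{2}{-7} - \frac{7}{2}\right)\right) 62 = \left(121 + \left(2 \left(- \frac{1}{7}\right) - \frac{7}{2}\right)\right) 62 = \left(121 - \frac{53}{14}\right) 62 = \frac{1641}{14} \cdot 62 = \frac{50871}{7}$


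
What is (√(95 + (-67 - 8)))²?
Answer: 20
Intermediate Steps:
(√(95 + (-67 - 8)))² = (√(95 - 75))² = (√20)² = (2*√5)² = 20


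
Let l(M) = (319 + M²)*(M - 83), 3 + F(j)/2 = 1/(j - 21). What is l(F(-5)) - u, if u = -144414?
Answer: 247621542/2197 ≈ 1.1271e+5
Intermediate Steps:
F(j) = -6 + 2/(-21 + j) (F(j) = -6 + 2/(j - 21) = -6 + 2/(-21 + j))
l(M) = (-83 + M)*(319 + M²) (l(M) = (319 + M²)*(-83 + M) = (-83 + M)*(319 + M²))
l(F(-5)) - u = (-26477 + (2*(64 - 3*(-5))/(-21 - 5))³ - 83*4*(64 - 3*(-5))²/(-21 - 5)² + 319*(2*(64 - 3*(-5))/(-21 - 5))) - 1*(-144414) = (-26477 + (2*(64 + 15)/(-26))³ - 83*(64 + 15)²/169 + 319*(2*(64 + 15)/(-26))) + 144414 = (-26477 + (2*(-1/26)*79)³ - 83*(2*(-1/26)*79)² + 319*(2*(-1/26)*79)) + 144414 = (-26477 + (-79/13)³ - 83*(-79/13)² + 319*(-79/13)) + 144414 = (-26477 - 493039/2197 - 83*6241/169 - 25201/13) + 144414 = (-26477 - 493039/2197 - 518003/169 - 25201/13) + 144414 = -69656016/2197 + 144414 = 247621542/2197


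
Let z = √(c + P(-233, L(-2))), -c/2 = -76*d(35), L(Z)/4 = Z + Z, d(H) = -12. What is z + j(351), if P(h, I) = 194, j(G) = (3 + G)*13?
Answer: 4602 + I*√1630 ≈ 4602.0 + 40.373*I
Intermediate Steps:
j(G) = 39 + 13*G
L(Z) = 8*Z (L(Z) = 4*(Z + Z) = 4*(2*Z) = 8*Z)
c = -1824 (c = -(-152)*(-12) = -2*912 = -1824)
z = I*√1630 (z = √(-1824 + 194) = √(-1630) = I*√1630 ≈ 40.373*I)
z + j(351) = I*√1630 + (39 + 13*351) = I*√1630 + (39 + 4563) = I*√1630 + 4602 = 4602 + I*√1630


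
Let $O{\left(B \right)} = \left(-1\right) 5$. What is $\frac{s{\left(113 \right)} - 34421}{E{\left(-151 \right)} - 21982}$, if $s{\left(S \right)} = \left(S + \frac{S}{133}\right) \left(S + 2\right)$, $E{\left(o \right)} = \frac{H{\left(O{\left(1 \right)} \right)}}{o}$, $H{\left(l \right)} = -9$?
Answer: $\frac{428336113}{441463309} \approx 0.97026$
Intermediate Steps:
$O{\left(B \right)} = -5$
$E{\left(o \right)} = - \frac{9}{o}$
$s{\left(S \right)} = \frac{134 S \left(2 + S\right)}{133}$ ($s{\left(S \right)} = \left(S + S \frac{1}{133}\right) \left(2 + S\right) = \left(S + \frac{S}{133}\right) \left(2 + S\right) = \frac{134 S}{133} \left(2 + S\right) = \frac{134 S \left(2 + S\right)}{133}$)
$\frac{s{\left(113 \right)} - 34421}{E{\left(-151 \right)} - 21982} = \frac{\frac{134}{133} \cdot 113 \left(2 + 113\right) - 34421}{- \frac{9}{-151} - 21982} = \frac{\frac{134}{133} \cdot 113 \cdot 115 - 34421}{\left(-9\right) \left(- \frac{1}{151}\right) - 21982} = \frac{\frac{1741330}{133} - 34421}{\frac{9}{151} - 21982} = - \frac{2836663}{133 \left(- \frac{3319273}{151}\right)} = \left(- \frac{2836663}{133}\right) \left(- \frac{151}{3319273}\right) = \frac{428336113}{441463309}$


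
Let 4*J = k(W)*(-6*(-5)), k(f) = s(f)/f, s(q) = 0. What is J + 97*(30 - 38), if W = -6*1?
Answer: -776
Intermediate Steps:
W = -6
k(f) = 0 (k(f) = 0/f = 0)
J = 0 (J = (0*(-6*(-5)))/4 = (0*30)/4 = (¼)*0 = 0)
J + 97*(30 - 38) = 0 + 97*(30 - 38) = 0 + 97*(-8) = 0 - 776 = -776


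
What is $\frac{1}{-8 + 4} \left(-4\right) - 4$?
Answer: $-3$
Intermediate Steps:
$\frac{1}{-8 + 4} \left(-4\right) - 4 = \frac{1}{-4} \left(-4\right) - 4 = \left(- \frac{1}{4}\right) \left(-4\right) - 4 = 1 - 4 = -3$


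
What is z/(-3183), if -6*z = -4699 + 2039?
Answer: -1330/9549 ≈ -0.13928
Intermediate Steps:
z = 1330/3 (z = -(-4699 + 2039)/6 = -⅙*(-2660) = 1330/3 ≈ 443.33)
z/(-3183) = (1330/3)/(-3183) = (1330/3)*(-1/3183) = -1330/9549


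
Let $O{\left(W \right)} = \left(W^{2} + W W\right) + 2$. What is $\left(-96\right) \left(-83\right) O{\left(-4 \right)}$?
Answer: $270912$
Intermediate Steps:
$O{\left(W \right)} = 2 + 2 W^{2}$ ($O{\left(W \right)} = \left(W^{2} + W^{2}\right) + 2 = 2 W^{2} + 2 = 2 + 2 W^{2}$)
$\left(-96\right) \left(-83\right) O{\left(-4 \right)} = \left(-96\right) \left(-83\right) \left(2 + 2 \left(-4\right)^{2}\right) = 7968 \left(2 + 2 \cdot 16\right) = 7968 \left(2 + 32\right) = 7968 \cdot 34 = 270912$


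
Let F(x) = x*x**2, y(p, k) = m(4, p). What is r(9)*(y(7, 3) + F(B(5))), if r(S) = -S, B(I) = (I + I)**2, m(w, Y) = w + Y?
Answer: -9000099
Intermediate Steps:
m(w, Y) = Y + w
y(p, k) = 4 + p (y(p, k) = p + 4 = 4 + p)
B(I) = 4*I**2 (B(I) = (2*I)**2 = 4*I**2)
F(x) = x**3
r(9)*(y(7, 3) + F(B(5))) = (-1*9)*((4 + 7) + (4*5**2)**3) = -9*(11 + (4*25)**3) = -9*(11 + 100**3) = -9*(11 + 1000000) = -9*1000011 = -9000099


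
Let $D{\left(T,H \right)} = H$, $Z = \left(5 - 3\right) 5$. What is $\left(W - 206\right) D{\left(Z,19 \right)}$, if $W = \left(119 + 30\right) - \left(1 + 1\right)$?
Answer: $-1121$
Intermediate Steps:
$Z = 10$ ($Z = \left(5 - 3\right) 5 = 2 \cdot 5 = 10$)
$W = 147$ ($W = 149 - 2 = 147$)
$\left(W - 206\right) D{\left(Z,19 \right)} = \left(147 - 206\right) 19 = \left(-59\right) 19 = -1121$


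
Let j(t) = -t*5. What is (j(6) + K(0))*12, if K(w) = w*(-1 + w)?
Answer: -360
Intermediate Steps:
j(t) = -5*t
(j(6) + K(0))*12 = (-5*6 + 0*(-1 + 0))*12 = (-30 + 0*(-1))*12 = (-30 + 0)*12 = -30*12 = -360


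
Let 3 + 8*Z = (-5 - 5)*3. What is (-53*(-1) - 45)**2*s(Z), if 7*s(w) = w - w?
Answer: 0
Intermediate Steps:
Z = -33/8 (Z = -3/8 + ((-5 - 5)*3)/8 = -3/8 + (-10*3)/8 = -3/8 + (1/8)*(-30) = -3/8 - 15/4 = -33/8 ≈ -4.1250)
s(w) = 0 (s(w) = (w - w)/7 = (1/7)*0 = 0)
(-53*(-1) - 45)**2*s(Z) = (-53*(-1) - 45)**2*0 = (53 - 45)**2*0 = 8**2*0 = 64*0 = 0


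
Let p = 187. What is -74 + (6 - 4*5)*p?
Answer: -2692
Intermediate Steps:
-74 + (6 - 4*5)*p = -74 + (6 - 4*5)*187 = -74 + (6 - 20)*187 = -74 - 14*187 = -74 - 2618 = -2692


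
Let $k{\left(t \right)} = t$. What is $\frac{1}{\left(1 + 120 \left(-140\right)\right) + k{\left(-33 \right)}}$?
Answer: $- \frac{1}{16832} \approx -5.9411 \cdot 10^{-5}$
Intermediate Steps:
$\frac{1}{\left(1 + 120 \left(-140\right)\right) + k{\left(-33 \right)}} = \frac{1}{\left(1 + 120 \left(-140\right)\right) - 33} = \frac{1}{\left(1 - 16800\right) - 33} = \frac{1}{-16799 - 33} = \frac{1}{-16832} = - \frac{1}{16832}$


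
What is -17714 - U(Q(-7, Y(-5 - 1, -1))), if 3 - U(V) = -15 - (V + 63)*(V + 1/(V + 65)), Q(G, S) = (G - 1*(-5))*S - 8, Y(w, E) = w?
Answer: -1242067/69 ≈ -18001.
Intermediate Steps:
Q(G, S) = -8 + S*(5 + G) (Q(G, S) = (G + 5)*S - 8 = (5 + G)*S - 8 = S*(5 + G) - 8 = -8 + S*(5 + G))
U(V) = 18 + (63 + V)*(V + 1/(65 + V)) (U(V) = 3 - (-15 - (V + 63)*(V + 1/(V + 65))) = 3 - (-15 - (63 + V)*(V + 1/(65 + V))) = 3 + (15 + (63 + V)*(V + 1/(65 + V))) = 18 + (63 + V)*(V + 1/(65 + V)))
-17714 - U(Q(-7, Y(-5 - 1, -1))) = -17714 - (1233 + (-8 + 5*(-5 - 1) - 7*(-5 - 1))³ + 128*(-8 + 5*(-5 - 1) - 7*(-5 - 1))² + 4114*(-8 + 5*(-5 - 1) - 7*(-5 - 1)))/(65 + (-8 + 5*(-5 - 1) - 7*(-5 - 1))) = -17714 - (1233 + (-8 + 5*(-6) - 7*(-6))³ + 128*(-8 + 5*(-6) - 7*(-6))² + 4114*(-8 + 5*(-6) - 7*(-6)))/(65 + (-8 + 5*(-6) - 7*(-6))) = -17714 - (1233 + (-8 - 30 + 42)³ + 128*(-8 - 30 + 42)² + 4114*(-8 - 30 + 42))/(65 + (-8 - 30 + 42)) = -17714 - (1233 + 4³ + 128*4² + 4114*4)/(65 + 4) = -17714 - (1233 + 64 + 128*16 + 16456)/69 = -17714 - (1233 + 64 + 2048 + 16456)/69 = -17714 - 19801/69 = -1242067/69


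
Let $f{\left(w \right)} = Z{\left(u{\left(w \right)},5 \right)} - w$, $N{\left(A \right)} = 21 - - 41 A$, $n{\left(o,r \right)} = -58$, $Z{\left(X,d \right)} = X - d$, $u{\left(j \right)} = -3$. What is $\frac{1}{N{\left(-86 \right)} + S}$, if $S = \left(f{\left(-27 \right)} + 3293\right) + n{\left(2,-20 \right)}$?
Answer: $- \frac{1}{251} \approx -0.0039841$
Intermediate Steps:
$N{\left(A \right)} = 21 + 41 A$
$f{\left(w \right)} = -8 - w$ ($f{\left(w \right)} = \left(-3 - 5\right) - w = -8 - w$)
$S = 3254$ ($S = \left(\left(-8 - -27\right) + 3293\right) - 58 = \left(\left(-8 + 27\right) + 3293\right) - 58 = \left(19 + 3293\right) - 58 = 3312 - 58 = 3254$)
$\frac{1}{N{\left(-86 \right)} + S} = \frac{1}{\left(21 + 41 \left(-86\right)\right) + 3254} = \frac{1}{\left(21 - 3526\right) + 3254} = \frac{1}{-3505 + 3254} = \frac{1}{-251} = - \frac{1}{251}$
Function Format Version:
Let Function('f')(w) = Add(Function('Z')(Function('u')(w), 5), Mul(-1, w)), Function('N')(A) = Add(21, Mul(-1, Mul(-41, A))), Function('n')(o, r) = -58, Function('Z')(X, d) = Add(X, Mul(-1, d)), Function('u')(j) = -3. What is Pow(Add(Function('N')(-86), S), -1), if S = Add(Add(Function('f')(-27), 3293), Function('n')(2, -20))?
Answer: Rational(-1, 251) ≈ -0.0039841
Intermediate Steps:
Function('N')(A) = Add(21, Mul(41, A))
Function('f')(w) = Add(-8, Mul(-1, w)) (Function('f')(w) = Add(Add(-3, Mul(-1, 5)), Mul(-1, w)) = Add(Add(-3, -5), Mul(-1, w)) = Add(-8, Mul(-1, w)))
S = 3254 (S = Add(Add(Add(-8, Mul(-1, -27)), 3293), -58) = Add(Add(Add(-8, 27), 3293), -58) = Add(Add(19, 3293), -58) = Add(3312, -58) = 3254)
Pow(Add(Function('N')(-86), S), -1) = Pow(Add(Add(21, Mul(41, -86)), 3254), -1) = Pow(Add(Add(21, -3526), 3254), -1) = Pow(Add(-3505, 3254), -1) = Pow(-251, -1) = Rational(-1, 251)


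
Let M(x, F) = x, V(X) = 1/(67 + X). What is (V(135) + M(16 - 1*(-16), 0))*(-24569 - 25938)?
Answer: -326527755/202 ≈ -1.6165e+6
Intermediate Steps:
(V(135) + M(16 - 1*(-16), 0))*(-24569 - 25938) = (1/(67 + 135) + (16 - 1*(-16)))*(-24569 - 25938) = (1/202 + (16 + 16))*(-50507) = (1/202 + 32)*(-50507) = (6465/202)*(-50507) = -326527755/202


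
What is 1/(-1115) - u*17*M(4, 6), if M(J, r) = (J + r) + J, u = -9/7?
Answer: 341189/1115 ≈ 306.00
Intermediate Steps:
u = -9/7 (u = -9*⅐ = -9/7 ≈ -1.2857)
M(J, r) = r + 2*J
1/(-1115) - u*17*M(4, 6) = 1/(-1115) - (-9/7*17)*(6 + 2*4) = -1/1115 - (-153)*(6 + 8)/7 = -1/1115 - (-153)*14/7 = -1/1115 - 1*(-306) = -1/1115 + 306 = 341189/1115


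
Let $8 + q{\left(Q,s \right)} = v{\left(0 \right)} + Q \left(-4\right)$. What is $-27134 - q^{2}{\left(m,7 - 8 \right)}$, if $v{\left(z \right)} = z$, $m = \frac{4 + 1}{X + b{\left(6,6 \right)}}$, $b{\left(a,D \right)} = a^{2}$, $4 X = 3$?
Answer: $- \frac{587916142}{21609} \approx -27207.0$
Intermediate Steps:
$X = \frac{3}{4}$ ($X = \frac{1}{4} \cdot 3 = \frac{3}{4} \approx 0.75$)
$m = \frac{20}{147}$ ($m = \frac{4 + 1}{\frac{3}{4} + 6^{2}} = \frac{5}{\frac{3}{4} + 36} = \frac{5}{\frac{147}{4}} = 5 \cdot \frac{4}{147} = \frac{20}{147} \approx 0.13605$)
$q{\left(Q,s \right)} = -8 - 4 Q$ ($q{\left(Q,s \right)} = -8 + \left(0 + Q \left(-4\right)\right) = -8 + \left(0 - 4 Q\right) = -8 - 4 Q$)
$-27134 - q^{2}{\left(m,7 - 8 \right)} = -27134 - \left(-8 - \frac{80}{147}\right)^{2} = -27134 - \left(- \frac{1256}{147}\right)^{2} = -27134 - \frac{1577536}{21609} = - \frac{587916142}{21609}$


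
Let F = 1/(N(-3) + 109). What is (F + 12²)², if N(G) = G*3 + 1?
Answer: 211557025/10201 ≈ 20739.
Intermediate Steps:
N(G) = 1 + 3*G (N(G) = 3*G + 1 = 1 + 3*G)
F = 1/101 (F = 1/((1 + 3*(-3)) + 109) = 1/((1 - 9) + 109) = 1/(-8 + 109) = 1/101 ≈ 0.0099010)
(F + 12²)² = (1/101 + 12²)² = (1/101 + 144)² = (14545/101)² = 211557025/10201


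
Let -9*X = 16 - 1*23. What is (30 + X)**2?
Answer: 76729/81 ≈ 947.27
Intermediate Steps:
X = 7/9 (X = -(16 - 1*23)/9 = -(16 - 23)/9 = -1/9*(-7) = 7/9 ≈ 0.77778)
(30 + X)**2 = (30 + 7/9)**2 = (277/9)**2 = 76729/81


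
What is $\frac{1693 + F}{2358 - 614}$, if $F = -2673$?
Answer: $- \frac{245}{436} \approx -0.56193$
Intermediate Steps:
$\frac{1693 + F}{2358 - 614} = \frac{1693 - 2673}{2358 - 614} = - \frac{980}{1744} = \left(-980\right) \frac{1}{1744} = - \frac{245}{436}$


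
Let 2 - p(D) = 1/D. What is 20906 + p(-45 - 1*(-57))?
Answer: 250895/12 ≈ 20908.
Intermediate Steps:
p(D) = 2 - 1/D
20906 + p(-45 - 1*(-57)) = 20906 + (2 - 1/(-45 - 1*(-57))) = 20906 + (2 - 1/(-45 + 57)) = 20906 + (2 - 1/12) = 20906 + 23/12 = 250895/12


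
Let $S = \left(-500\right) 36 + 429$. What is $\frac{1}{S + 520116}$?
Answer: $\frac{1}{502545} \approx 1.9899 \cdot 10^{-6}$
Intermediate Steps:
$S = -17571$ ($S = -18000 + 429 = -17571$)
$\frac{1}{S + 520116} = \frac{1}{-17571 + 520116} = \frac{1}{502545}$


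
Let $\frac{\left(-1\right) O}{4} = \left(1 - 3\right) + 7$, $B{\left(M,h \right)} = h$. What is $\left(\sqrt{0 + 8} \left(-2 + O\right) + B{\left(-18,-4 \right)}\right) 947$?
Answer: $-3788 - 41668 \sqrt{2} \approx -62715.0$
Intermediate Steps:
$O = -20$ ($O = - 4 \left(\left(1 - 3\right) + 7\right) = - 4 \left(-2 + 7\right) = \left(-4\right) 5 = -20$)
$\left(\sqrt{0 + 8} \left(-2 + O\right) + B{\left(-18,-4 \right)}\right) 947 = \left(\sqrt{0 + 8} \left(-2 - 20\right) - 4\right) 947 = \left(\sqrt{8} \left(-22\right) - 4\right) 947 = \left(2 \sqrt{2} \left(-22\right) - 4\right) 947 = \left(- 44 \sqrt{2} - 4\right) 947 = \left(-4 - 44 \sqrt{2}\right) 947 = -3788 - 41668 \sqrt{2}$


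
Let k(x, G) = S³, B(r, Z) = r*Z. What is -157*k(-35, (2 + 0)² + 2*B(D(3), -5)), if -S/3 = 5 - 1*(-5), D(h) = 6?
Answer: 4239000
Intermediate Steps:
S = -30 (S = -3*(5 - 1*(-5)) = -3*(5 + 5) = -3*10 = -30)
B(r, Z) = Z*r
k(x, G) = -27000 (k(x, G) = (-30)³ = -27000)
-157*k(-35, (2 + 0)² + 2*B(D(3), -5)) = -157*(-27000) = 4239000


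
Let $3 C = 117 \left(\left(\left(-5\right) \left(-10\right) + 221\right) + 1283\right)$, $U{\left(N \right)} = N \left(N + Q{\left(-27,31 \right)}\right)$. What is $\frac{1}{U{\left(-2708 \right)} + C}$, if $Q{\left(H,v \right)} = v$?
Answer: $\frac{1}{7309922} \approx 1.368 \cdot 10^{-7}$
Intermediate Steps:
$U{\left(N \right)} = N \left(31 + N\right)$ ($U{\left(N \right)} = N \left(N + 31\right) = N \left(31 + N\right)$)
$C = 60606$ ($C = \frac{117 \left(\left(\left(-5\right) \left(-10\right) + 221\right) + 1283\right)}{3} = \frac{117 \left(\left(50 + 221\right) + 1283\right)}{3} = \frac{117 \left(271 + 1283\right)}{3} = \frac{117 \cdot 1554}{3} = \frac{1}{3} \cdot 181818 = 60606$)
$\frac{1}{U{\left(-2708 \right)} + C} = \frac{1}{- 2708 \left(31 - 2708\right) + 60606} = \frac{1}{\left(-2708\right) \left(-2677\right) + 60606} = \frac{1}{7249316 + 60606} = \frac{1}{7309922}$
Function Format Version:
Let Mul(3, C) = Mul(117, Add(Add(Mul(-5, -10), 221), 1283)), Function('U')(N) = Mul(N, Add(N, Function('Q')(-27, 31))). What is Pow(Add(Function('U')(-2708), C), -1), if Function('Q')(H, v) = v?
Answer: Rational(1, 7309922) ≈ 1.3680e-7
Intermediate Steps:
Function('U')(N) = Mul(N, Add(31, N)) (Function('U')(N) = Mul(N, Add(N, 31)) = Mul(N, Add(31, N)))
C = 60606 (C = Mul(Rational(1, 3), Mul(117, Add(Add(Mul(-5, -10), 221), 1283))) = Mul(Rational(1, 3), Mul(117, Add(Add(50, 221), 1283))) = Mul(Rational(1, 3), Mul(117, Add(271, 1283))) = Mul(Rational(1, 3), Mul(117, 1554)) = Mul(Rational(1, 3), 181818) = 60606)
Pow(Add(Function('U')(-2708), C), -1) = Pow(Add(Mul(-2708, Add(31, -2708)), 60606), -1) = Pow(Add(Mul(-2708, -2677), 60606), -1) = Pow(Add(7249316, 60606), -1) = Pow(7309922, -1) = Rational(1, 7309922)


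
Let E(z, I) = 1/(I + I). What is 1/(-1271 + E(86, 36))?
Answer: -72/91511 ≈ -0.00078679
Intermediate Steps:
E(z, I) = 1/(2*I)
1/(-1271 + E(86, 36)) = 1/(-1271 + (½)/36) = 1/(-1271 + (½)*(1/36)) = 1/(-1271 + 1/72) = 1/(-91511/72) = -72/91511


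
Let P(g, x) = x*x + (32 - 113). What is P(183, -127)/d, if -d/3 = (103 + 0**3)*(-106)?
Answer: 8024/16377 ≈ 0.48996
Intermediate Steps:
P(g, x) = -81 + x**2 (P(g, x) = x**2 - 81 = -81 + x**2)
d = 32754 (d = -3*(103 + 0**3)*(-106) = -3*(103 + 0)*(-106) = -309*(-106) = -3*(-10918) = 32754)
P(183, -127)/d = (-81 + (-127)**2)/32754 = (-81 + 16129)*(1/32754) = 16048*(1/32754) = 8024/16377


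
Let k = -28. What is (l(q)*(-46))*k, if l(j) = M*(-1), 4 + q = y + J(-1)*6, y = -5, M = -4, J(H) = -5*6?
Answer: 5152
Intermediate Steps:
J(H) = -30
q = -189 (q = -4 + (-5 - 30*6) = -4 + (-5 - 180) = -4 - 185 = -189)
l(j) = 4 (l(j) = -4*(-1) = 4)
(l(q)*(-46))*k = (4*(-46))*(-28) = -184*(-28) = 5152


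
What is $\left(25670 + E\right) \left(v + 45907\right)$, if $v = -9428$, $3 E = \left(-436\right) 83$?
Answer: $\frac{1489145738}{3} \approx 4.9638 \cdot 10^{8}$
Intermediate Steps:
$E = - \frac{36188}{3}$ ($E = \frac{\left(-436\right) 83}{3} = \frac{1}{3} \left(-36188\right) = - \frac{36188}{3} \approx -12063.0$)
$\left(25670 + E\right) \left(v + 45907\right) = \left(25670 - \frac{36188}{3}\right) \left(-9428 + 45907\right) = \frac{40822}{3} \cdot 36479 = \frac{1489145738}{3}$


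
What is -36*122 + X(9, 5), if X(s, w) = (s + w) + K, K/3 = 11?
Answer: -4345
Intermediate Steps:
K = 33 (K = 3*11 = 33)
X(s, w) = 33 + s + w (X(s, w) = (s + w) + 33 = 33 + s + w)
-36*122 + X(9, 5) = -36*122 + (33 + 9 + 5) = -4392 + 47 = -4345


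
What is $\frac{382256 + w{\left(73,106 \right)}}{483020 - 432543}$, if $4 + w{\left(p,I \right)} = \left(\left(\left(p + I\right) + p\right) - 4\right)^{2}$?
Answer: $\frac{443756}{50477} \approx 8.7912$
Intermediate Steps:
$w{\left(p,I \right)} = -4 + \left(-4 + I + 2 p\right)^{2}$ ($w{\left(p,I \right)} = -4 + \left(\left(\left(p + I\right) + p\right) - 4\right)^{2} = -4 + \left(\left(\left(I + p\right) + p\right) - 4\right)^{2} = -4 + \left(\left(I + 2 p\right) - 4\right)^{2} = -4 + \left(-4 + I + 2 p\right)^{2}$)
$\frac{382256 + w{\left(73,106 \right)}}{483020 - 432543} = \frac{382256 - \left(4 - \left(-4 + 106 + 2 \cdot 73\right)^{2}\right)}{483020 - 432543} = \frac{382256 - \left(4 - \left(-4 + 106 + 146\right)^{2}\right)}{50477} = \left(382256 - \left(4 - 248^{2}\right)\right) \frac{1}{50477} = \left(382256 + \left(-4 + 61504\right)\right) \frac{1}{50477} = \left(382256 + 61500\right) \frac{1}{50477} = 443756 \cdot \frac{1}{50477} = \frac{443756}{50477}$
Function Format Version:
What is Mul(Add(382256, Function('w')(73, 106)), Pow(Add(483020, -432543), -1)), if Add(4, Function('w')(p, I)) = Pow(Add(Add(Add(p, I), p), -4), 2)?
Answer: Rational(443756, 50477) ≈ 8.7912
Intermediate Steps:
Function('w')(p, I) = Add(-4, Pow(Add(-4, I, Mul(2, p)), 2)) (Function('w')(p, I) = Add(-4, Pow(Add(Add(Add(p, I), p), -4), 2)) = Add(-4, Pow(Add(Add(Add(I, p), p), -4), 2)) = Add(-4, Pow(Add(Add(I, Mul(2, p)), -4), 2)) = Add(-4, Pow(Add(-4, I, Mul(2, p)), 2)))
Mul(Add(382256, Function('w')(73, 106)), Pow(Add(483020, -432543), -1)) = Mul(Add(382256, Add(-4, Pow(Add(-4, 106, Mul(2, 73)), 2))), Pow(Add(483020, -432543), -1)) = Mul(Add(382256, Add(-4, Pow(Add(-4, 106, 146), 2))), Pow(50477, -1)) = Mul(Add(382256, Add(-4, Pow(248, 2))), Rational(1, 50477)) = Mul(Add(382256, Add(-4, 61504)), Rational(1, 50477)) = Mul(Add(382256, 61500), Rational(1, 50477)) = Mul(443756, Rational(1, 50477)) = Rational(443756, 50477)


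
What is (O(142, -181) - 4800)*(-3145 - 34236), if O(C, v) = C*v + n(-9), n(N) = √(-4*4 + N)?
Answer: 1140195262 - 186905*I ≈ 1.1402e+9 - 1.8691e+5*I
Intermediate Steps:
n(N) = √(-16 + N)
O(C, v) = 5*I + C*v (O(C, v) = C*v + √(-16 - 9) = C*v + √(-25) = C*v + 5*I = 5*I + C*v)
(O(142, -181) - 4800)*(-3145 - 34236) = ((5*I + 142*(-181)) - 4800)*(-3145 - 34236) = ((5*I - 25702) - 4800)*(-37381) = ((-25702 + 5*I) - 4800)*(-37381) = (-30502 + 5*I)*(-37381) = 1140195262 - 186905*I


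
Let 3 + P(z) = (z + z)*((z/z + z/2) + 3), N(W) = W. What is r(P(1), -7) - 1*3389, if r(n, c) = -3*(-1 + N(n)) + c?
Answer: -3411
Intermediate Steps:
P(z) = -3 + 2*z*(4 + z/2) (P(z) = -3 + (z + z)*((z/z + z/2) + 3) = -3 + (2*z)*((1 + z*(½)) + 3) = -3 + (2*z)*((1 + z/2) + 3) = -3 + (2*z)*(4 + z/2) = -3 + 2*z*(4 + z/2))
r(n, c) = 3 + c - 3*n (r(n, c) = -3*(-1 + n) + c = (3 - 3*n) + c = 3 + c - 3*n)
r(P(1), -7) - 1*3389 = (3 - 7 - 3*(-3 + 1² + 8*1)) - 1*3389 = (3 - 7 - 3*(-3 + 1 + 8)) - 3389 = (3 - 7 - 3*6) - 3389 = (3 - 7 - 18) - 3389 = -22 - 3389 = -3411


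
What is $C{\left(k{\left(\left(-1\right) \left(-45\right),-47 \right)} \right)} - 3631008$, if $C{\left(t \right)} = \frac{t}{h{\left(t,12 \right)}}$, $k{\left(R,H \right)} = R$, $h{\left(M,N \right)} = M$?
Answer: $-3631007$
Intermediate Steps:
$C{\left(t \right)} = 1$ ($C{\left(t \right)} = \frac{t}{t} = 1$)
$C{\left(k{\left(\left(-1\right) \left(-45\right),-47 \right)} \right)} - 3631008 = 1 - 3631008 = -3631007$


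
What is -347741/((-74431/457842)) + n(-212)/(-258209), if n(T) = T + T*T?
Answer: 838970691047494/392219471 ≈ 2.1390e+6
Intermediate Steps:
n(T) = T + T²
-347741/((-74431/457842)) + n(-212)/(-258209) = -347741/((-74431/457842)) - 212*(1 - 212)/(-258209) = -347741/((-74431*1/457842)) - 212*(-211)*(-1/258209) = -347741/(-10633/65406) + 44732*(-1/258209) = -347741*(-65406/10633) - 44732/258209 = 22744347846/10633 - 44732/258209 = 838970691047494/392219471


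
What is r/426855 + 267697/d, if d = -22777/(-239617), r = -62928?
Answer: 9126835567521613/3240825445 ≈ 2.8162e+6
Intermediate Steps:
d = 22777/239617 (d = -22777*(-1/239617) = 22777/239617 ≈ 0.095056)
r/426855 + 267697/d = -62928/426855 + 267697/(22777/239617) = -62928*1/426855 + 267697*(239617/22777) = -20976/142285 + 64144752049/22777 = 9126835567521613/3240825445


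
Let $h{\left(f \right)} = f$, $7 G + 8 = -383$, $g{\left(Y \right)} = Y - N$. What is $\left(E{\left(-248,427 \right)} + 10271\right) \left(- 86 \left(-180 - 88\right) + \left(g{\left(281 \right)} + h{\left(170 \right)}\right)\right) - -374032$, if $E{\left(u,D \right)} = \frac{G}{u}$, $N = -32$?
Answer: $\frac{420226980309}{1736} \approx 2.4207 \cdot 10^{8}$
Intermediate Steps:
$g{\left(Y \right)} = 32 + Y$ ($g{\left(Y \right)} = Y - -32 = Y + 32 = 32 + Y$)
$G = - \frac{391}{7}$ ($G = - \frac{8}{7} + \frac{1}{7} \left(-383\right) = - \frac{8}{7} - \frac{383}{7} = - \frac{391}{7} \approx -55.857$)
$E{\left(u,D \right)} = - \frac{391}{7 u}$
$\left(E{\left(-248,427 \right)} + 10271\right) \left(- 86 \left(-180 - 88\right) + \left(g{\left(281 \right)} + h{\left(170 \right)}\right)\right) - -374032 = \left(- \frac{391}{7 \left(-248\right)} + 10271\right) \left(- 86 \left(-180 - 88\right) + \left(\left(32 + 281\right) + 170\right)\right) - -374032 = \left(\left(- \frac{391}{7}\right) \left(- \frac{1}{248}\right) + 10271\right) \left(\left(-86\right) \left(-268\right) + \left(313 + 170\right)\right) + 374032 = \left(\frac{391}{1736} + 10271\right) \left(23048 + 483\right) + 374032 = \frac{17830847}{1736} \cdot 23531 + 374032 = \frac{419577660757}{1736} + 374032 = \frac{420226980309}{1736}$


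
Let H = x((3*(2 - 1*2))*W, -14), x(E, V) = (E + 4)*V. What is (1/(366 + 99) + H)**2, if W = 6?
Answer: 678029521/216225 ≈ 3135.8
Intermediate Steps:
x(E, V) = V*(4 + E) (x(E, V) = (4 + E)*V = V*(4 + E))
H = -56 (H = -14*(4 + (3*(2 - 1*2))*6) = -14*(4 + (3*(2 - 2))*6) = -14*(4 + (3*0)*6) = -14*(4 + 0*6) = -14*(4 + 0) = -14*4 = -56)
(1/(366 + 99) + H)**2 = (1/(366 + 99) - 56)**2 = (1/465 - 56)**2 = (-26039/465)**2 = 678029521/216225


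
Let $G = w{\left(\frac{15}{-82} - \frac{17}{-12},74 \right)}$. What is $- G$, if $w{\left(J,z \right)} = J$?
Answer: $- \frac{607}{492} \approx -1.2337$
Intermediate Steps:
$G = \frac{607}{492}$ ($G = \frac{15}{-82} - \frac{17}{-12} = 15 \left(- \frac{1}{82}\right) - - \frac{17}{12} = - \frac{15}{82} + \frac{17}{12} = \frac{607}{492} \approx 1.2337$)
$- G = \left(-1\right) \frac{607}{492} = - \frac{607}{492}$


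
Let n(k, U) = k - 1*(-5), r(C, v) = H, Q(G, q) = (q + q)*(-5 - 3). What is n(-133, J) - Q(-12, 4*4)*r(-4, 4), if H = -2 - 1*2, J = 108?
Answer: -1152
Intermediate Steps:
H = -4 (H = -2 - 2 = -4)
Q(G, q) = -16*q (Q(G, q) = (2*q)*(-8) = -16*q)
r(C, v) = -4
n(k, U) = 5 + k (n(k, U) = k + 5 = 5 + k)
n(-133, J) - Q(-12, 4*4)*r(-4, 4) = (5 - 133) - (-64*4)*(-4) = -128 - (-16*16)*(-4) = -128 - (-256)*(-4) = -128 - 1*1024 = -128 - 1024 = -1152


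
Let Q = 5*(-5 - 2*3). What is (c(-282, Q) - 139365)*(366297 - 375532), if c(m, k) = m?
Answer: 1289640045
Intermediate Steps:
Q = -55 (Q = 5*(-5 - 6) = 5*(-11) = -55)
(c(-282, Q) - 139365)*(366297 - 375532) = (-282 - 139365)*(366297 - 375532) = -139647*(-9235) = 1289640045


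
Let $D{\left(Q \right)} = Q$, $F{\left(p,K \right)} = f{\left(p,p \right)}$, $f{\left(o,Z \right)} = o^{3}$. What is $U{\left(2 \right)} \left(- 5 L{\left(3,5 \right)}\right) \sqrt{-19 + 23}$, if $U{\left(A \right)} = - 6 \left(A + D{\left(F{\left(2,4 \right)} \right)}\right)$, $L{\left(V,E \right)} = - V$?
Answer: $-1800$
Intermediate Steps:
$F{\left(p,K \right)} = p^{3}$
$U{\left(A \right)} = -48 - 6 A$ ($U{\left(A \right)} = - 6 \left(A + 2^{3}\right) = - 6 \left(A + 8\right) = - 6 \left(8 + A\right) = -48 - 6 A$)
$U{\left(2 \right)} \left(- 5 L{\left(3,5 \right)}\right) \sqrt{-19 + 23} = \left(-48 - 12\right) \left(- 5 \left(\left(-1\right) 3\right)\right) \sqrt{-19 + 23} = \left(-48 - 12\right) \left(\left(-5\right) \left(-3\right)\right) \sqrt{4} = \left(-60\right) 15 \cdot 2 = \left(-900\right) 2 = -1800$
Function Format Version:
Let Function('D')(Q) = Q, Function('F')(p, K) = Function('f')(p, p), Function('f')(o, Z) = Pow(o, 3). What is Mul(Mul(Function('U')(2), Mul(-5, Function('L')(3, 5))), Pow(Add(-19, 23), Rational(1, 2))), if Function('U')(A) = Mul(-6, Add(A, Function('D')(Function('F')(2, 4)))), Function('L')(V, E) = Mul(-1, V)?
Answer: -1800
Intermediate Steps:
Function('F')(p, K) = Pow(p, 3)
Function('U')(A) = Add(-48, Mul(-6, A)) (Function('U')(A) = Mul(-6, Add(A, Pow(2, 3))) = Mul(-6, Add(A, 8)) = Mul(-6, Add(8, A)) = Add(-48, Mul(-6, A)))
Mul(Mul(Function('U')(2), Mul(-5, Function('L')(3, 5))), Pow(Add(-19, 23), Rational(1, 2))) = Mul(Mul(Add(-48, Mul(-6, 2)), Mul(-5, Mul(-1, 3))), Pow(Add(-19, 23), Rational(1, 2))) = Mul(Mul(Add(-48, -12), Mul(-5, -3)), Pow(4, Rational(1, 2))) = Mul(Mul(-60, 15), 2) = Mul(-900, 2) = -1800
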